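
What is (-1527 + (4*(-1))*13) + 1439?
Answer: -140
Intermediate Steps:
(-1527 + (4*(-1))*13) + 1439 = (-1527 - 4*13) + 1439 = (-1527 - 52) + 1439 = -1579 + 1439 = -140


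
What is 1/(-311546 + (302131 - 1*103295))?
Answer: -1/112710 ≈ -8.8723e-6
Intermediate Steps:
1/(-311546 + (302131 - 1*103295)) = 1/(-311546 + (302131 - 103295)) = 1/(-311546 + 198836) = 1/(-112710) = -1/112710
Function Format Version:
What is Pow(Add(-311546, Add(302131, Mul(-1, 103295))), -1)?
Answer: Rational(-1, 112710) ≈ -8.8723e-6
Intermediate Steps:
Pow(Add(-311546, Add(302131, Mul(-1, 103295))), -1) = Pow(Add(-311546, Add(302131, -103295)), -1) = Pow(Add(-311546, 198836), -1) = Pow(-112710, -1) = Rational(-1, 112710)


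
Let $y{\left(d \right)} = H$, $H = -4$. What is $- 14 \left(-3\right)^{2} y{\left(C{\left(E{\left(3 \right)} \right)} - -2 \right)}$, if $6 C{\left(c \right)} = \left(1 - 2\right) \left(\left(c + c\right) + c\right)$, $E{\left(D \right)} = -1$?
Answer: $504$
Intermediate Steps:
$C{\left(c \right)} = - \frac{c}{2}$ ($C{\left(c \right)} = \frac{\left(1 - 2\right) \left(\left(c + c\right) + c\right)}{6} = \frac{\left(1 - 2\right) \left(2 c + c\right)}{6} = \frac{\left(-1\right) 3 c}{6} = \frac{\left(-3\right) c}{6} = - \frac{c}{2}$)
$y{\left(d \right)} = -4$
$- 14 \left(-3\right)^{2} y{\left(C{\left(E{\left(3 \right)} \right)} - -2 \right)} = - 14 \left(-3\right)^{2} \left(-4\right) = \left(-14\right) 9 \left(-4\right) = \left(-126\right) \left(-4\right) = 504$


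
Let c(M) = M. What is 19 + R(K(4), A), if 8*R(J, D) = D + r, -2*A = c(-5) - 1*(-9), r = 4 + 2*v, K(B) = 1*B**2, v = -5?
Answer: 18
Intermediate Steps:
K(B) = B**2
r = -6 (r = 4 + 2*(-5) = 4 - 10 = -6)
A = -2 (A = -(-5 - 1*(-9))/2 = -(-5 + 9)/2 = -1/2*4 = -2)
R(J, D) = -3/4 + D/8 (R(J, D) = (D - 6)/8 = (-6 + D)/8 = -3/4 + D/8)
19 + R(K(4), A) = 19 + (-3/4 + (1/8)*(-2)) = 19 + (-3/4 - 1/4) = 19 - 1 = 18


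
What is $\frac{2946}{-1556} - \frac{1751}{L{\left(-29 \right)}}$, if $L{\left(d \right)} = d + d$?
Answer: $\frac{319211}{11281} \approx 28.296$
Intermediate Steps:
$L{\left(d \right)} = 2 d$
$\frac{2946}{-1556} - \frac{1751}{L{\left(-29 \right)}} = \frac{2946}{-1556} - \frac{1751}{2 \left(-29\right)} = 2946 \left(- \frac{1}{1556}\right) - \frac{1751}{-58} = - \frac{1473}{778} - - \frac{1751}{58} = - \frac{1473}{778} + \frac{1751}{58} = \frac{319211}{11281}$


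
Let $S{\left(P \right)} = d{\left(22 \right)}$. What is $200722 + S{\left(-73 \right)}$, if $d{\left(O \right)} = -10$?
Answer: $200712$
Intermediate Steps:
$S{\left(P \right)} = -10$
$200722 + S{\left(-73 \right)} = 200722 - 10 = 200712$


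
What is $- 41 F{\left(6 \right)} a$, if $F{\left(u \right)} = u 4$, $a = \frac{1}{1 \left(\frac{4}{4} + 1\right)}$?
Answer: $-492$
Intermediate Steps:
$a = \frac{1}{2}$ ($a = \frac{1}{1 \left(4 \cdot \frac{1}{4} + 1\right)} = \frac{1}{1 \left(1 + 1\right)} = \frac{1}{1 \cdot 2} = \frac{1}{2} \approx 0.5$)
$F{\left(u \right)} = 4 u$
$- 41 F{\left(6 \right)} a = - 41 \cdot 4 \cdot 6 \cdot \frac{1}{2} = \left(-41\right) 24 \cdot \frac{1}{2} = \left(-984\right) \frac{1}{2} = -492$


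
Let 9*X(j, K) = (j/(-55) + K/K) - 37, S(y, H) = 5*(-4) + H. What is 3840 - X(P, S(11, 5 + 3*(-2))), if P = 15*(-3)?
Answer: 42283/11 ≈ 3843.9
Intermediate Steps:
S(y, H) = -20 + H
P = -45
X(j, K) = -4 - j/495 (X(j, K) = ((j/(-55) + K/K) - 37)/9 = ((j*(-1/55) + 1) - 37)/9 = ((-j/55 + 1) - 37)/9 = ((1 - j/55) - 37)/9 = (-36 - j/55)/9 = -4 - j/495)
3840 - X(P, S(11, 5 + 3*(-2))) = 3840 - (-4 - 1/495*(-45)) = 3840 - (-4 + 1/11) = 3840 - 1*(-43/11) = 3840 + 43/11 = 42283/11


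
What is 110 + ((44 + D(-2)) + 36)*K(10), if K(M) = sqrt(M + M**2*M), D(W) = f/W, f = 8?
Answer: 110 + 76*sqrt(1010) ≈ 2525.3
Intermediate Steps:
D(W) = 8/W
K(M) = sqrt(M + M**3)
110 + ((44 + D(-2)) + 36)*K(10) = 110 + ((44 + 8/(-2)) + 36)*sqrt(10 + 10**3) = 110 + ((44 + 8*(-1/2)) + 36)*sqrt(10 + 1000) = 110 + ((44 - 4) + 36)*sqrt(1010) = 110 + (40 + 36)*sqrt(1010) = 110 + 76*sqrt(1010)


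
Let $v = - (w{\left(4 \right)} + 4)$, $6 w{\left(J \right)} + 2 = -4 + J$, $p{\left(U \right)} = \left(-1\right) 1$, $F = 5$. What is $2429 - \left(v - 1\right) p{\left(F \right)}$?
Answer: $\frac{7273}{3} \approx 2424.3$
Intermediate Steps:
$p{\left(U \right)} = -1$
$w{\left(J \right)} = -1 + \frac{J}{6}$ ($w{\left(J \right)} = - \frac{1}{3} + \frac{-4 + J}{6} = - \frac{1}{3} + \left(- \frac{2}{3} + \frac{J}{6}\right) = -1 + \frac{J}{6}$)
$v = - \frac{11}{3}$ ($v = - (\left(-1 + \frac{1}{6} \cdot 4\right) + 4) = - (\left(-1 + \frac{2}{3}\right) + 4) = - (- \frac{1}{3} + 4) = \left(-1\right) \frac{11}{3} = - \frac{11}{3} \approx -3.6667$)
$2429 - \left(v - 1\right) p{\left(F \right)} = 2429 - \left(- \frac{11}{3} - 1\right) \left(-1\right) = 2429 - \left(- \frac{14}{3}\right) \left(-1\right) = 2429 - \frac{14}{3} = \frac{7273}{3}$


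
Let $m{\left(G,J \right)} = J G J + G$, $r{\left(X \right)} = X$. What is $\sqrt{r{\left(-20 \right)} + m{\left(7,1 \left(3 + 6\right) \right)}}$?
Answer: $\sqrt{554} \approx 23.537$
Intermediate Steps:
$m{\left(G,J \right)} = G + G J^{2}$ ($m{\left(G,J \right)} = G J J + G = G J^{2} + G = G + G J^{2}$)
$\sqrt{r{\left(-20 \right)} + m{\left(7,1 \left(3 + 6\right) \right)}} = \sqrt{-20 + 7 \left(1 + \left(1 \left(3 + 6\right)\right)^{2}\right)} = \sqrt{-20 + 7 \left(1 + \left(1 \cdot 9\right)^{2}\right)} = \sqrt{-20 + 7 \left(1 + 9^{2}\right)} = \sqrt{-20 + 7 \left(1 + 81\right)} = \sqrt{-20 + 7 \cdot 82} = \sqrt{-20 + 574} = \sqrt{554}$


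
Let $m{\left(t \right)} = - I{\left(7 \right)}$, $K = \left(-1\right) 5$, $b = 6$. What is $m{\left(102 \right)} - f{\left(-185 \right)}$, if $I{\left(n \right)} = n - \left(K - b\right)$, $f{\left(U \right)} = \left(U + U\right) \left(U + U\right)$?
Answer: $-136918$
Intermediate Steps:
$K = -5$
$f{\left(U \right)} = 4 U^{2}$ ($f{\left(U \right)} = 2 U 2 U = 4 U^{2}$)
$I{\left(n \right)} = 11 + n$ ($I{\left(n \right)} = n + \left(6 - -5\right) = n + \left(6 + 5\right) = n + 11 = 11 + n$)
$m{\left(t \right)} = -18$ ($m{\left(t \right)} = - (11 + 7) = \left(-1\right) 18 = -18$)
$m{\left(102 \right)} - f{\left(-185 \right)} = -18 - 4 \left(-185\right)^{2} = -18 - 4 \cdot 34225 = -18 - 136900 = -136918$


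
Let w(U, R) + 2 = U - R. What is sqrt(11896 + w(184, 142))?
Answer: 4*sqrt(746) ≈ 109.25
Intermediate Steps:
w(U, R) = -2 + U - R (w(U, R) = -2 + (U - R) = -2 + U - R)
sqrt(11896 + w(184, 142)) = sqrt(11896 + (-2 + 184 - 1*142)) = sqrt(11896 + (-2 + 184 - 142)) = sqrt(11896 + 40) = sqrt(11936) = 4*sqrt(746)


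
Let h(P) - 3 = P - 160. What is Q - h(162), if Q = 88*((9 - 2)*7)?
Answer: 4307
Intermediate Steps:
h(P) = -157 + P (h(P) = 3 + (P - 160) = 3 + (-160 + P) = -157 + P)
Q = 4312 (Q = 88*(7*7) = 88*49 = 4312)
Q - h(162) = 4312 - (-157 + 162) = 4312 - 1*5 = 4312 - 5 = 4307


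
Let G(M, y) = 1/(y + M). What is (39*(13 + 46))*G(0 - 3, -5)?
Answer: -2301/8 ≈ -287.63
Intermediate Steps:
G(M, y) = 1/(M + y)
(39*(13 + 46))*G(0 - 3, -5) = (39*(13 + 46))/((0 - 3) - 5) = (39*59)/(-3 - 5) = 2301/(-8) = 2301*(-⅛) = -2301/8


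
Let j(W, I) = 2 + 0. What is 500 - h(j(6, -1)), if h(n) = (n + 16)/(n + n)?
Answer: 991/2 ≈ 495.50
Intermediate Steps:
j(W, I) = 2
h(n) = (16 + n)/(2*n) (h(n) = (16 + n)/((2*n)) = (16 + n)*(1/(2*n)) = (16 + n)/(2*n))
500 - h(j(6, -1)) = 500 - (16 + 2)/(2*2) = 500 - 18/(2*2) = 500 - 1*9/2 = 500 - 9/2 = 991/2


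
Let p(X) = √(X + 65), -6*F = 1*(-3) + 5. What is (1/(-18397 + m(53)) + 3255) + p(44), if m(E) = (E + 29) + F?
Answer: 178849227/54946 + √109 ≈ 3265.4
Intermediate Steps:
F = -⅓ (F = -(1*(-3) + 5)/6 = -(-3 + 5)/6 = -⅙*2 = -⅓ ≈ -0.33333)
p(X) = √(65 + X)
m(E) = 86/3 + E (m(E) = (E + 29) - ⅓ = (29 + E) - ⅓ = 86/3 + E)
(1/(-18397 + m(53)) + 3255) + p(44) = (1/(-18397 + (86/3 + 53)) + 3255) + √(65 + 44) = (1/(-18397 + 245/3) + 3255) + √109 = (1/(-54946/3) + 3255) + √109 = (-3/54946 + 3255) + √109 = 178849227/54946 + √109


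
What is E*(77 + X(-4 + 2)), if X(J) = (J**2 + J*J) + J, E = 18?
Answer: 1494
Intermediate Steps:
X(J) = J + 2*J**2 (X(J) = (J**2 + J**2) + J = 2*J**2 + J = J + 2*J**2)
E*(77 + X(-4 + 2)) = 18*(77 + (-4 + 2)*(1 + 2*(-4 + 2))) = 18*(77 - 2*(1 + 2*(-2))) = 18*(77 - 2*(1 - 4)) = 18*(77 - 2*(-3)) = 18*(77 + 6) = 18*83 = 1494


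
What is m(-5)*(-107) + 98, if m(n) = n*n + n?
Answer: -2042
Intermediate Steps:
m(n) = n + n² (m(n) = n² + n = n + n²)
m(-5)*(-107) + 98 = -5*(1 - 5)*(-107) + 98 = -5*(-4)*(-107) + 98 = 20*(-107) + 98 = -2140 + 98 = -2042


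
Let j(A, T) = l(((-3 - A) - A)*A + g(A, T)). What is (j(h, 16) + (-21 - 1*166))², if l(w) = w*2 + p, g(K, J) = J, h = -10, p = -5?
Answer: 250000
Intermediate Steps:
l(w) = -5 + 2*w (l(w) = w*2 - 5 = 2*w - 5 = -5 + 2*w)
j(A, T) = -5 + 2*T + 2*A*(-3 - 2*A) (j(A, T) = -5 + 2*(((-3 - A) - A)*A + T) = -5 + 2*((-3 - 2*A)*A + T) = -5 + 2*(A*(-3 - 2*A) + T) = -5 + 2*(T + A*(-3 - 2*A)) = -5 + (2*T + 2*A*(-3 - 2*A)) = -5 + 2*T + 2*A*(-3 - 2*A))
(j(h, 16) + (-21 - 1*166))² = ((-5 - 6*(-10) - 4*(-10)² + 2*16) + (-21 - 1*166))² = ((-5 + 60 - 4*100 + 32) + (-21 - 166))² = ((-5 + 60 - 400 + 32) - 187)² = (-313 - 187)² = (-500)² = 250000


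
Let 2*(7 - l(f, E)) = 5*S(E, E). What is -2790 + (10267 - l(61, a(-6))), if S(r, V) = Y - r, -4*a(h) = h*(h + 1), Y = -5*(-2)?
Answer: 30055/4 ≈ 7513.8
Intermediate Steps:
Y = 10
a(h) = -h*(1 + h)/4 (a(h) = -h*(h + 1)/4 = -h*(1 + h)/4)
S(r, V) = 10 - r
l(f, E) = -18 + 5*E/2 (l(f, E) = 7 - 5*(10 - E)/2 = 7 - (50 - 5*E)/2 = 7 + (-25 + 5*E/2) = -18 + 5*E/2)
-2790 + (10267 - l(61, a(-6))) = -2790 + (10267 - (-18 + 5*(-¼*(-6)*(1 - 6))/2)) = -2790 + (10267 - (-18 + 5*(-¼*(-6)*(-5))/2)) = -2790 + (10267 - (-18 + (5/2)*(-15/2))) = -2790 + (10267 - (-18 - 75/4)) = -2790 + (10267 - 1*(-147/4)) = -2790 + (10267 + 147/4) = -2790 + 41215/4 = 30055/4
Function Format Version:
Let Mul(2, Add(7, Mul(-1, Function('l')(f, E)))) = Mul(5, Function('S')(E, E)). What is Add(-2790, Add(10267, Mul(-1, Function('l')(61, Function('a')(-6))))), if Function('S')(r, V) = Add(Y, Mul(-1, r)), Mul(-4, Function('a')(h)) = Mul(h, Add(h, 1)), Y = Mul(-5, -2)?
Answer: Rational(30055, 4) ≈ 7513.8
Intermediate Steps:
Y = 10
Function('a')(h) = Mul(Rational(-1, 4), h, Add(1, h)) (Function('a')(h) = Mul(Rational(-1, 4), Mul(h, Add(h, 1))) = Mul(Rational(-1, 4), Mul(h, Add(1, h))) = Mul(Rational(-1, 4), h, Add(1, h)))
Function('S')(r, V) = Add(10, Mul(-1, r))
Function('l')(f, E) = Add(-18, Mul(Rational(5, 2), E)) (Function('l')(f, E) = Add(7, Mul(Rational(-1, 2), Mul(5, Add(10, Mul(-1, E))))) = Add(7, Mul(Rational(-1, 2), Add(50, Mul(-5, E)))) = Add(7, Add(-25, Mul(Rational(5, 2), E))) = Add(-18, Mul(Rational(5, 2), E)))
Add(-2790, Add(10267, Mul(-1, Function('l')(61, Function('a')(-6))))) = Add(-2790, Add(10267, Mul(-1, Add(-18, Mul(Rational(5, 2), Mul(Rational(-1, 4), -6, Add(1, -6))))))) = Add(-2790, Add(10267, Mul(-1, Add(-18, Mul(Rational(5, 2), Mul(Rational(-1, 4), -6, -5)))))) = Add(-2790, Add(10267, Mul(-1, Add(-18, Mul(Rational(5, 2), Rational(-15, 2)))))) = Add(-2790, Add(10267, Mul(-1, Add(-18, Rational(-75, 4))))) = Add(-2790, Add(10267, Mul(-1, Rational(-147, 4)))) = Add(-2790, Add(10267, Rational(147, 4))) = Add(-2790, Rational(41215, 4)) = Rational(30055, 4)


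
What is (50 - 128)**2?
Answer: 6084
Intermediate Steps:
(50 - 128)**2 = (-78)**2 = 6084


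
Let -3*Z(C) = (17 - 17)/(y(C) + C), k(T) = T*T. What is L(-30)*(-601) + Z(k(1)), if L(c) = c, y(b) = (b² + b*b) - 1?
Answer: 18030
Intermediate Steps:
y(b) = -1 + 2*b² (y(b) = (b² + b²) - 1 = 2*b² - 1 = -1 + 2*b²)
k(T) = T²
Z(C) = 0 (Z(C) = -(17 - 17)/(3*((-1 + 2*C²) + C)) = -0/(-1 + C + 2*C²) = -⅓*0 = 0)
L(-30)*(-601) + Z(k(1)) = -30*(-601) + 0 = 18030 + 0 = 18030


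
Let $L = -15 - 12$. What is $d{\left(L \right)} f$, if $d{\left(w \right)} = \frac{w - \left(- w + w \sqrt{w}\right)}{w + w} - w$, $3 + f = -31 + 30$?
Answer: $-112 + 6 i \sqrt{3} \approx -112.0 + 10.392 i$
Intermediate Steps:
$f = -4$ ($f = -3 + \left(-31 + 30\right) = -3 - 1 = -4$)
$L = -27$ ($L = -15 - 12 = -27$)
$d{\left(w \right)} = - w + \frac{- w^{\frac{3}{2}} + 2 w}{2 w}$ ($d{\left(w \right)} = \frac{w - \left(w^{\frac{3}{2}} - w\right)}{2 w} - w = \left(- w^{\frac{3}{2}} + 2 w\right) \frac{1}{2 w} - w = \frac{- w^{\frac{3}{2}} + 2 w}{2 w} - w = - w + \frac{- w^{\frac{3}{2}} + 2 w}{2 w}$)
$d{\left(L \right)} f = \left(1 - -27 - \frac{\sqrt{-27}}{2}\right) \left(-4\right) = \left(1 + 27 - \frac{3 i \sqrt{3}}{2}\right) \left(-4\right) = \left(28 - \frac{3 i \sqrt{3}}{2}\right) \left(-4\right) = -112 + 6 i \sqrt{3}$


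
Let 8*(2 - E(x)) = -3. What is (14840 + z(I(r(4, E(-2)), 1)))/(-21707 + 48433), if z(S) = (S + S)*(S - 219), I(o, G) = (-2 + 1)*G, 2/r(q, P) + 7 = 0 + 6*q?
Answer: 7640/13363 ≈ 0.57173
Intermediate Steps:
E(x) = 19/8 (E(x) = 2 - 1/8*(-3) = 2 + 3/8 = 19/8)
r(q, P) = 2/(-7 + 6*q) (r(q, P) = 2/(-7 + (0 + 6*q)) = 2/(-7 + 6*q))
I(o, G) = -G
z(S) = 2*S*(-219 + S) (z(S) = (2*S)*(-219 + S) = 2*S*(-219 + S))
(14840 + z(I(r(4, E(-2)), 1)))/(-21707 + 48433) = (14840 + 2*(-1*1)*(-219 - 1*1))/(-21707 + 48433) = (14840 + 2*(-1)*(-219 - 1))/26726 = (14840 + 2*(-1)*(-220))*(1/26726) = (14840 + 440)*(1/26726) = 15280*(1/26726) = 7640/13363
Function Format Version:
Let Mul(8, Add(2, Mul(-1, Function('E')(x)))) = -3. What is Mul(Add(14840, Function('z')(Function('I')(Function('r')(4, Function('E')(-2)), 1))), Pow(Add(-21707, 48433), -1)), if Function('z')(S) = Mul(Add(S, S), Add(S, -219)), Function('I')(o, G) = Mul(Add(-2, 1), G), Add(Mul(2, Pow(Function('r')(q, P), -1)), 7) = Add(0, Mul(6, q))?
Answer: Rational(7640, 13363) ≈ 0.57173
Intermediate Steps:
Function('E')(x) = Rational(19, 8) (Function('E')(x) = Add(2, Mul(Rational(-1, 8), -3)) = Add(2, Rational(3, 8)) = Rational(19, 8))
Function('r')(q, P) = Mul(2, Pow(Add(-7, Mul(6, q)), -1)) (Function('r')(q, P) = Mul(2, Pow(Add(-7, Add(0, Mul(6, q))), -1)) = Mul(2, Pow(Add(-7, Mul(6, q)), -1)))
Function('I')(o, G) = Mul(-1, G)
Function('z')(S) = Mul(2, S, Add(-219, S)) (Function('z')(S) = Mul(Mul(2, S), Add(-219, S)) = Mul(2, S, Add(-219, S)))
Mul(Add(14840, Function('z')(Function('I')(Function('r')(4, Function('E')(-2)), 1))), Pow(Add(-21707, 48433), -1)) = Mul(Add(14840, Mul(2, Mul(-1, 1), Add(-219, Mul(-1, 1)))), Pow(Add(-21707, 48433), -1)) = Mul(Add(14840, Mul(2, -1, Add(-219, -1))), Pow(26726, -1)) = Mul(Add(14840, Mul(2, -1, -220)), Rational(1, 26726)) = Mul(Add(14840, 440), Rational(1, 26726)) = Mul(15280, Rational(1, 26726)) = Rational(7640, 13363)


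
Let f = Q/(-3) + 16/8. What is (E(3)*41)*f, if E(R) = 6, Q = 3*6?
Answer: -984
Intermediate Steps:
Q = 18
f = -4 (f = 18/(-3) + 16/8 = 18*(-⅓) + 16*(⅛) = -6 + 2 = -4)
(E(3)*41)*f = (6*41)*(-4) = 246*(-4) = -984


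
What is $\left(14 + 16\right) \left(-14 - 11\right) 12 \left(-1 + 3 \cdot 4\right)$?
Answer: $-99000$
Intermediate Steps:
$\left(14 + 16\right) \left(-14 - 11\right) 12 \left(-1 + 3 \cdot 4\right) = 30 \left(-25\right) 12 \left(-1 + 12\right) = \left(-750\right) 12 \cdot 11 = \left(-9000\right) 11 = -99000$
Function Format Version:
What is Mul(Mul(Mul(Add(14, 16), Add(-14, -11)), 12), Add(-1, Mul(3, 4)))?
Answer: -99000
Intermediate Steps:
Mul(Mul(Mul(Add(14, 16), Add(-14, -11)), 12), Add(-1, Mul(3, 4))) = Mul(Mul(Mul(30, -25), 12), Add(-1, 12)) = Mul(Mul(-750, 12), 11) = Mul(-9000, 11) = -99000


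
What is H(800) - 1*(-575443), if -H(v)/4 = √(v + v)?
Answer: 575283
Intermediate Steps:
H(v) = -4*√2*√v (H(v) = -4*√(v + v) = -4*√2*√v)
H(800) - 1*(-575443) = -4*√2*√800 - 1*(-575443) = -4*√2*20*√2 + 575443 = -160 + 575443 = 575283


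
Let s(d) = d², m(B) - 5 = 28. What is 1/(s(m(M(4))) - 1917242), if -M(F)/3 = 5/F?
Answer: -1/1916153 ≈ -5.2188e-7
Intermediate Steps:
M(F) = -15/F
m(B) = 33 (m(B) = 5 + 28 = 33)
1/(s(m(M(4))) - 1917242) = 1/(33² - 1917242) = 1/(1089 - 1917242) = 1/(-1916153) = -1/1916153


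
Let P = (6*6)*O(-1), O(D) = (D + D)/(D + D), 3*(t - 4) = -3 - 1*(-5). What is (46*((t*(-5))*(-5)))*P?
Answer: 193200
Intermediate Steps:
t = 14/3 (t = 4 + (-3 - 1*(-5))/3 = 4 + (-3 + 5)/3 = 4 + (⅓)*2 = 4 + ⅔ = 14/3 ≈ 4.6667)
O(D) = 1 (O(D) = (2*D)/((2*D)) = (2*D)*(1/(2*D)) = 1)
P = 36 (P = (6*6)*1 = 36*1 = 36)
(46*((t*(-5))*(-5)))*P = (46*(((14/3)*(-5))*(-5)))*36 = (46*(-70/3*(-5)))*36 = (46*(350/3))*36 = (16100/3)*36 = 193200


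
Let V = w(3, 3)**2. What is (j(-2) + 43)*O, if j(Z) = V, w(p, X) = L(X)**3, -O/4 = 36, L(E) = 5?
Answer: -2256192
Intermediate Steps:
O = -144 (O = -4*36 = -144)
w(p, X) = 125 (w(p, X) = 5**3 = 125)
V = 15625 (V = 125**2 = 15625)
j(Z) = 15625
(j(-2) + 43)*O = (15625 + 43)*(-144) = 15668*(-144) = -2256192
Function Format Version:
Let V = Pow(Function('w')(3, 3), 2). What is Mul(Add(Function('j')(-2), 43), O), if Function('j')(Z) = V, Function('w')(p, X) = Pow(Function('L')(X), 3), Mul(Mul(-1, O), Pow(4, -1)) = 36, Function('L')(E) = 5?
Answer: -2256192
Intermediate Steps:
O = -144 (O = Mul(-4, 36) = -144)
Function('w')(p, X) = 125 (Function('w')(p, X) = Pow(5, 3) = 125)
V = 15625 (V = Pow(125, 2) = 15625)
Function('j')(Z) = 15625
Mul(Add(Function('j')(-2), 43), O) = Mul(Add(15625, 43), -144) = Mul(15668, -144) = -2256192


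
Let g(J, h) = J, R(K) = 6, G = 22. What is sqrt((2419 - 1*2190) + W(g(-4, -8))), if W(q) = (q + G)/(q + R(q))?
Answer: sqrt(238) ≈ 15.427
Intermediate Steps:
W(q) = (22 + q)/(6 + q) (W(q) = (q + 22)/(q + 6) = (22 + q)/(6 + q))
sqrt((2419 - 1*2190) + W(g(-4, -8))) = sqrt((2419 - 1*2190) + (22 - 4)/(6 - 4)) = sqrt((2419 - 2190) + 18/2) = sqrt(229 + (1/2)*18) = sqrt(229 + 9) = sqrt(238)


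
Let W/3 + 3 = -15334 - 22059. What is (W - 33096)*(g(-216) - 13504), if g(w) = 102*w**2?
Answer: -689431855872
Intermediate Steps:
W = -112188 (W = -9 + 3*(-15334 - 22059) = -9 + 3*(-37393) = -9 - 112179 = -112188)
(W - 33096)*(g(-216) - 13504) = (-112188 - 33096)*(102*(-216)**2 - 13504) = -145284*(102*46656 - 13504) = -145284*(4758912 - 13504) = -145284*4745408 = -689431855872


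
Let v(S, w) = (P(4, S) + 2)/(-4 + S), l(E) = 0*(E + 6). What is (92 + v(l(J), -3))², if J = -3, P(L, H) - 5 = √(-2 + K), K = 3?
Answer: 8100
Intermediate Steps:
P(L, H) = 6 (P(L, H) = 5 + √(-2 + 3) = 5 + √1 = 5 + 1 = 6)
l(E) = 0 (l(E) = 0*(6 + E) = 0)
v(S, w) = 8/(-4 + S) (v(S, w) = (6 + 2)/(-4 + S) = 8/(-4 + S))
(92 + v(l(J), -3))² = (92 + 8/(-4 + 0))² = (92 + 8/(-4))² = (92 + 8*(-¼))² = (92 - 2)² = 90² = 8100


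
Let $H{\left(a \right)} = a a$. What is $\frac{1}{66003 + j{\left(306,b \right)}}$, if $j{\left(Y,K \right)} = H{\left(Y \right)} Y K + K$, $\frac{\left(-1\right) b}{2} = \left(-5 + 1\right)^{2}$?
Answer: $- \frac{1}{916817741} \approx -1.0907 \cdot 10^{-9}$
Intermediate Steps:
$b = -32$ ($b = - 2 \left(-5 + 1\right)^{2} = - 2 \left(-4\right)^{2} = \left(-2\right) 16 = -32$)
$H{\left(a \right)} = a^{2}$
$j{\left(Y,K \right)} = K + K Y^{3}$ ($j{\left(Y,K \right)} = Y^{2} Y K + K = Y^{3} K + K = K Y^{3} + K = K + K Y^{3}$)
$\frac{1}{66003 + j{\left(306,b \right)}} = \frac{1}{66003 - 32 \left(1 + 306^{3}\right)} = \frac{1}{66003 - 32 \left(1 + 28652616\right)} = \frac{1}{66003 - 916883744} = \frac{1}{-916817741} = - \frac{1}{916817741}$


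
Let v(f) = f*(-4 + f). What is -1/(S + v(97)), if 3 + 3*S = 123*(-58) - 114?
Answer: -1/6604 ≈ -0.00015142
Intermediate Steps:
S = -2417 (S = -1 + (123*(-58) - 114)/3 = -1 + (-7134 - 114)/3 = -1 + (1/3)*(-7248) = -1 - 2416 = -2417)
-1/(S + v(97)) = -1/(-2417 + 97*(-4 + 97)) = -1/(-2417 + 97*93) = -1/(-2417 + 9021) = -1/6604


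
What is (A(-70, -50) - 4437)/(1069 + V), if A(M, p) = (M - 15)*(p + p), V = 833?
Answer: 4063/1902 ≈ 2.1362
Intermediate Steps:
A(M, p) = 2*p*(-15 + M) (A(M, p) = (-15 + M)*(2*p) = 2*p*(-15 + M))
(A(-70, -50) - 4437)/(1069 + V) = (2*(-50)*(-15 - 70) - 4437)/(1069 + 833) = (2*(-50)*(-85) - 4437)/1902 = (8500 - 4437)*(1/1902) = 4063*(1/1902) = 4063/1902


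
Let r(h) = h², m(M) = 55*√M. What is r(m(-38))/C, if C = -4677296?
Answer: 57475/2338648 ≈ 0.024576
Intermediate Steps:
r(m(-38))/C = (55*√(-38))²/(-4677296) = (55*(I*√38))²*(-1/4677296) = (55*I*√38)²*(-1/4677296) = -114950*(-1/4677296) = 57475/2338648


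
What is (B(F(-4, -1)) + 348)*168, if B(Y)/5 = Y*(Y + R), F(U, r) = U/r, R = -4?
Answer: 58464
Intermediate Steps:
B(Y) = 5*Y*(-4 + Y) (B(Y) = 5*(Y*(Y - 4)) = 5*(Y*(-4 + Y)) = 5*Y*(-4 + Y))
(B(F(-4, -1)) + 348)*168 = (5*(-4/(-1))*(-4 - 4/(-1)) + 348)*168 = (5*(-4*(-1))*(-4 - 4*(-1)) + 348)*168 = (5*4*(-4 + 4) + 348)*168 = (5*4*0 + 348)*168 = (0 + 348)*168 = 348*168 = 58464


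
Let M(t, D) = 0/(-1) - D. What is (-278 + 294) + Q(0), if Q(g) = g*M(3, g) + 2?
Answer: 18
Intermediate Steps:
M(t, D) = -D (M(t, D) = 0*(-1) - D = 0 - D = -D)
Q(g) = 2 - g**2 (Q(g) = g*(-g) + 2 = -g**2 + 2 = 2 - g**2)
(-278 + 294) + Q(0) = (-278 + 294) + (2 - 1*0**2) = 16 + (2 - 1*0) = 16 + (2 + 0) = 16 + 2 = 18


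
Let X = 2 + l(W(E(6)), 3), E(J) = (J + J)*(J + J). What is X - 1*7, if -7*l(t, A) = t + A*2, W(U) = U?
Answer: -185/7 ≈ -26.429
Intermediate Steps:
E(J) = 4*J² (E(J) = (2*J)*(2*J) = 4*J²)
l(t, A) = -2*A/7 - t/7 (l(t, A) = -(t + A*2)/7 = -(t + 2*A)/7 = -2*A/7 - t/7)
X = -136/7 (X = 2 + (-2/7*3 - 4*6²/7) = 2 + (-6/7 - 4*36/7) = 2 + (-6/7 - ⅐*144) = 2 + (-6/7 - 144/7) = 2 - 150/7 = -136/7 ≈ -19.429)
X - 1*7 = -136/7 - 1*7 = -136/7 - 7 = -185/7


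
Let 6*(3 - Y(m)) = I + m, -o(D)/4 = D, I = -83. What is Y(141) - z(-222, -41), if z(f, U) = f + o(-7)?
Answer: 562/3 ≈ 187.33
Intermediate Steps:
o(D) = -4*D
z(f, U) = 28 + f (z(f, U) = f - 4*(-7) = f + 28 = 28 + f)
Y(m) = 101/6 - m/6 (Y(m) = 3 - (-83 + m)/6 = 3 + (83/6 - m/6) = 101/6 - m/6)
Y(141) - z(-222, -41) = (101/6 - ⅙*141) - (28 - 222) = (101/6 - 47/2) - 1*(-194) = -20/3 + 194 = 562/3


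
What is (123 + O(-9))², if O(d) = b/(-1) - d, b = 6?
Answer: 15876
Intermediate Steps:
O(d) = -6 - d (O(d) = 6/(-1) - d = 6*(-1) - d = -6 - d)
(123 + O(-9))² = (123 + (-6 - 1*(-9)))² = (123 + (-6 + 9))² = (123 + 3)² = 126² = 15876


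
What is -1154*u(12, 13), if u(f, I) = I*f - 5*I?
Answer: -105014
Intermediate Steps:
u(f, I) = -5*I + I*f
-1154*u(12, 13) = -15002*(-5 + 12) = -15002*7 = -1154*91 = -105014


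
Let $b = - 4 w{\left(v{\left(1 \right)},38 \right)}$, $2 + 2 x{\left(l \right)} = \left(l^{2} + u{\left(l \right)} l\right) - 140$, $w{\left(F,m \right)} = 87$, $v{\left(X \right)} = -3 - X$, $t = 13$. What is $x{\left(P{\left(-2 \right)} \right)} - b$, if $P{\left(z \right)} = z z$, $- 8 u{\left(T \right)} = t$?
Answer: $\frac{1127}{4} \approx 281.75$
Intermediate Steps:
$u{\left(T \right)} = - \frac{13}{8}$ ($u{\left(T \right)} = \left(- \frac{1}{8}\right) 13 = - \frac{13}{8}$)
$P{\left(z \right)} = z^{2}$
$x{\left(l \right)} = -71 + \frac{l^{2}}{2} - \frac{13 l}{16}$ ($x{\left(l \right)} = -1 + \frac{\left(l^{2} - \frac{13 l}{8}\right) - 140}{2} = -1 + \frac{-140 + l^{2} - \frac{13 l}{8}}{2} = -1 - \left(70 - \frac{l^{2}}{2} + \frac{13 l}{16}\right) = -71 + \frac{l^{2}}{2} - \frac{13 l}{16}$)
$b = -348$ ($b = \left(-4\right) 87 = -348$)
$x{\left(P{\left(-2 \right)} \right)} - b = \left(-71 + \frac{\left(\left(-2\right)^{2}\right)^{2}}{2} - \frac{13 \left(-2\right)^{2}}{16}\right) - -348 = \left(-71 + \frac{4^{2}}{2} - \frac{13}{4}\right) + 348 = \left(-71 + \frac{1}{2} \cdot 16 - \frac{13}{4}\right) + 348 = \left(-71 + 8 - \frac{13}{4}\right) + 348 = - \frac{265}{4} + 348 = \frac{1127}{4}$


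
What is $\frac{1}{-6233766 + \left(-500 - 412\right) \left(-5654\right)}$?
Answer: $- \frac{1}{1077318} \approx -9.2823 \cdot 10^{-7}$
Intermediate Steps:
$\frac{1}{-6233766 + \left(-500 - 412\right) \left(-5654\right)} = \frac{1}{-6233766 - -5156448} = \frac{1}{-6233766 + 5156448} = \frac{1}{-1077318} = - \frac{1}{1077318}$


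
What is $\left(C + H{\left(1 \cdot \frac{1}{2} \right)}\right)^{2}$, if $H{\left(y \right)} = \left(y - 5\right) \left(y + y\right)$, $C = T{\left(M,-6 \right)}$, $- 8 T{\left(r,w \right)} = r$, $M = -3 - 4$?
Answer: $\frac{841}{64} \approx 13.141$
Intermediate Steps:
$M = -7$
$T{\left(r,w \right)} = - \frac{r}{8}$
$C = \frac{7}{8}$ ($C = \left(- \frac{1}{8}\right) \left(-7\right) = \frac{7}{8} \approx 0.875$)
$H{\left(y \right)} = 2 y \left(-5 + y\right)$ ($H{\left(y \right)} = \left(-5 + y\right) 2 y = 2 y \left(-5 + y\right)$)
$\left(C + H{\left(1 \cdot \frac{1}{2} \right)}\right)^{2} = \left(\frac{7}{8} + 2 \cdot 1 \cdot \frac{1}{2} \left(-5 + 1 \cdot \frac{1}{2}\right)\right)^{2} = \left(\frac{7}{8} + 2 \cdot \frac{1}{2} \left(-5 + \frac{1}{2}\right)\right)^{2} = \left(\frac{7}{8} + 2 \cdot \frac{1}{2} \left(- \frac{9}{2}\right)\right)^{2} = \left(\frac{7}{8} - \frac{9}{2}\right)^{2} = \left(- \frac{29}{8}\right)^{2} = \frac{841}{64}$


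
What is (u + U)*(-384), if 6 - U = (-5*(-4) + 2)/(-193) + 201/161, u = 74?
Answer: -941026176/31073 ≈ -30284.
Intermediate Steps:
U = 151187/31073 (U = 6 - ((-5*(-4) + 2)/(-193) + 201/161) = 6 - ((20 + 2)*(-1/193) + 201*(1/161)) = 6 - (22*(-1/193) + 201/161) = 6 - (-22/193 + 201/161) = 6 - 1*35251/31073 = 6 - 35251/31073 = 151187/31073 ≈ 4.8655)
(u + U)*(-384) = (74 + 151187/31073)*(-384) = (2450589/31073)*(-384) = -941026176/31073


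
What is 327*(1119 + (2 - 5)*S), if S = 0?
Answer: 365913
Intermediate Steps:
327*(1119 + (2 - 5)*S) = 327*(1119 + (2 - 5)*0) = 327*(1119 - 3*0) = 327*(1119 + 0) = 327*1119 = 365913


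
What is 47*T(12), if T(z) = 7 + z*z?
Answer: 7097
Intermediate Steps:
T(z) = 7 + z**2
47*T(12) = 47*(7 + 12**2) = 47*(7 + 144) = 47*151 = 7097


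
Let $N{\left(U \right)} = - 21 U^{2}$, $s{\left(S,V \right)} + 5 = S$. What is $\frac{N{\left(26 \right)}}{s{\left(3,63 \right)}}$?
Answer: $7098$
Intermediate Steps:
$s{\left(S,V \right)} = -5 + S$
$\frac{N{\left(26 \right)}}{s{\left(3,63 \right)}} = \frac{\left(-21\right) 26^{2}}{-5 + 3} = \frac{\left(-21\right) 676}{-2} = \left(-14196\right) \left(- \frac{1}{2}\right) = 7098$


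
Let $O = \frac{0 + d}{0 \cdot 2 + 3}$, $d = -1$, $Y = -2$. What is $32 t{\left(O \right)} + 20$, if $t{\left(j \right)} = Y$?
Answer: $-44$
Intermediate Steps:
$O = - \frac{1}{3}$ ($O = \frac{0 - 1}{0 \cdot 2 + 3} = - \frac{1}{0 + 3} = - \frac{1}{3} \approx -0.33333$)
$t{\left(j \right)} = -2$
$32 t{\left(O \right)} + 20 = 32 \left(-2\right) + 20 = -64 + 20 = -44$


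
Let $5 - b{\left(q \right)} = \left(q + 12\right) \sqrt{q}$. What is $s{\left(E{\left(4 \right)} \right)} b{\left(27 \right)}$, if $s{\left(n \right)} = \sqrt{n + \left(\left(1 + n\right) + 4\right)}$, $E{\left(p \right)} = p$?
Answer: $\sqrt{13} \left(5 - 117 \sqrt{3}\right) \approx -712.64$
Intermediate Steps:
$s{\left(n \right)} = \sqrt{5 + 2 n}$ ($s{\left(n \right)} = \sqrt{n + \left(5 + n\right)} = \sqrt{5 + 2 n}$)
$b{\left(q \right)} = 5 - \sqrt{q} \left(12 + q\right)$ ($b{\left(q \right)} = 5 - \left(q + 12\right) \sqrt{q} = 5 - \left(12 + q\right) \sqrt{q} = 5 - \sqrt{q} \left(12 + q\right)$)
$s{\left(E{\left(4 \right)} \right)} b{\left(27 \right)} = \sqrt{5 + 2 \cdot 4} \left(5 - 27^{\frac{3}{2}} - 12 \sqrt{27}\right) = \sqrt{5 + 8} \left(5 - 81 \sqrt{3} - 12 \cdot 3 \sqrt{3}\right) = \sqrt{13} \left(5 - 81 \sqrt{3} - 36 \sqrt{3}\right) = \sqrt{13} \left(5 - 117 \sqrt{3}\right)$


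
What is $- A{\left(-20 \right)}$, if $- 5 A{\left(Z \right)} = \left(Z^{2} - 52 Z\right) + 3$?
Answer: $\frac{1443}{5} \approx 288.6$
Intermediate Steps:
$A{\left(Z \right)} = - \frac{3}{5} - \frac{Z^{2}}{5} + \frac{52 Z}{5}$ ($A{\left(Z \right)} = - \frac{\left(Z^{2} - 52 Z\right) + 3}{5} = - \frac{3 + Z^{2} - 52 Z}{5} = - \frac{3}{5} - \frac{Z^{2}}{5} + \frac{52 Z}{5}$)
$- A{\left(-20 \right)} = - (- \frac{3}{5} - \frac{\left(-20\right)^{2}}{5} + \frac{52}{5} \left(-20\right)) = - (- \frac{3}{5} - 80 - 208) = \left(-1\right) \left(- \frac{1443}{5}\right) = \frac{1443}{5}$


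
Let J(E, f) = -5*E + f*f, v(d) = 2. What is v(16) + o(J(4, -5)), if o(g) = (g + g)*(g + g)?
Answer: 102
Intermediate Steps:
J(E, f) = f² - 5*E (J(E, f) = -5*E + f² = f² - 5*E)
o(g) = 4*g² (o(g) = (2*g)*(2*g) = 4*g²)
v(16) + o(J(4, -5)) = 2 + 4*((-5)² - 5*4)² = 2 + 4*(25 - 20)² = 2 + 4*5² = 2 + 4*25 = 2 + 100 = 102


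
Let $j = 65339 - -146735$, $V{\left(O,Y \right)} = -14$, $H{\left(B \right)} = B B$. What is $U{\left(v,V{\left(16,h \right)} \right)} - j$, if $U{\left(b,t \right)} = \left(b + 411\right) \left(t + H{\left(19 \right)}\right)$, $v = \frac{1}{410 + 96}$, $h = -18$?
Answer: $- \frac{35144895}{506} \approx -69456.0$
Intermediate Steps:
$H{\left(B \right)} = B^{2}$
$j = 212074$ ($j = 65339 + 146735 = 212074$)
$v = \frac{1}{506} \approx 0.0019763$
$U{\left(b,t \right)} = \left(361 + t\right) \left(411 + b\right)$ ($U{\left(b,t \right)} = \left(b + 411\right) \left(t + 19^{2}\right) = \left(411 + b\right) \left(t + 361\right) = \left(411 + b\right) \left(361 + t\right) = \left(361 + t\right) \left(411 + b\right)$)
$U{\left(v,V{\left(16,h \right)} \right)} - j = \left(148371 + 361 \cdot \frac{1}{506} + 411 \left(-14\right) + \frac{1}{506} \left(-14\right)\right) - 212074 = \left(148371 + \frac{361}{506} - 5754 - \frac{7}{253}\right) - 212074 = \frac{72164549}{506} - 212074 = - \frac{35144895}{506}$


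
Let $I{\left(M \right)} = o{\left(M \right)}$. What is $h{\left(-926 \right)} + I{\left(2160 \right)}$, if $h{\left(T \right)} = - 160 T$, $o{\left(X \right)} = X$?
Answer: $150320$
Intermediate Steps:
$I{\left(M \right)} = M$
$h{\left(-926 \right)} + I{\left(2160 \right)} = \left(-160\right) \left(-926\right) + 2160 = 148160 + 2160 = 150320$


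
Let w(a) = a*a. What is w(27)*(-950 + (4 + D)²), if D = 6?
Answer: -619650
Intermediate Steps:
w(a) = a²
w(27)*(-950 + (4 + D)²) = 27²*(-950 + (4 + 6)²) = 729*(-950 + 10²) = 729*(-950 + 100) = 729*(-850) = -619650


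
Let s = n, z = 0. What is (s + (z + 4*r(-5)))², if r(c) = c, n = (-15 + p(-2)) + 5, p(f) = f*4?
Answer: 1444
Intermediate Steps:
p(f) = 4*f
n = -18 (n = (-15 + 4*(-2)) + 5 = (-15 - 8) + 5 = -23 + 5 = -18)
s = -18
(s + (z + 4*r(-5)))² = (-18 + (0 + 4*(-5)))² = (-18 + (0 - 20))² = (-18 - 20)² = (-38)² = 1444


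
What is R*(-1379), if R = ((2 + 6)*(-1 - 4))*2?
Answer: 110320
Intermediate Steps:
R = -80 (R = (8*(-5))*2 = -40*2 = -80)
R*(-1379) = -80*(-1379) = 110320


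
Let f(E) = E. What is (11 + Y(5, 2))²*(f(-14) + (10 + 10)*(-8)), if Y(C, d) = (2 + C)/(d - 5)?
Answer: -39208/3 ≈ -13069.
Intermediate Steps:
Y(C, d) = (2 + C)/(-5 + d)
(11 + Y(5, 2))²*(f(-14) + (10 + 10)*(-8)) = (11 + (2 + 5)/(-5 + 2))²*(-14 + (10 + 10)*(-8)) = (11 + 7/(-3))²*(-14 + 20*(-8)) = (11 - ⅓*7)²*(-14 - 160) = (11 - 7/3)²*(-174) = (26/3)²*(-174) = (676/9)*(-174) = -39208/3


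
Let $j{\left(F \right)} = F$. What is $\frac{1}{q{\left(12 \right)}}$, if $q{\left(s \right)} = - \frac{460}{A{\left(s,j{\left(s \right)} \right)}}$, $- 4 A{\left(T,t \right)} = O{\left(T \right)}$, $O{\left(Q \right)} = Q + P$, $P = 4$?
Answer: $\frac{1}{115} \approx 0.0086956$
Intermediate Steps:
$O{\left(Q \right)} = 4 + Q$ ($O{\left(Q \right)} = Q + 4 = 4 + Q$)
$A{\left(T,t \right)} = -1 - \frac{T}{4}$ ($A{\left(T,t \right)} = - \frac{4 + T}{4} = -1 - \frac{T}{4}$)
$q{\left(s \right)} = - \frac{460}{-1 - \frac{s}{4}}$
$\frac{1}{q{\left(12 \right)}} = \frac{1}{1840 \frac{1}{4 + 12}} = \frac{1}{1840 \cdot \frac{1}{16}} = \frac{1}{115}$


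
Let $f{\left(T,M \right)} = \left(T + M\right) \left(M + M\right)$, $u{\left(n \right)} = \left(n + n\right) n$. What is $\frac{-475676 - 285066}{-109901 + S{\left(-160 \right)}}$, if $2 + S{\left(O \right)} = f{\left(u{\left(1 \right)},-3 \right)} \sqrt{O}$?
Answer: $\frac{83607828026}{12078675169} + \frac{18257808 i \sqrt{10}}{12078675169} \approx 6.9219 + 0.00478 i$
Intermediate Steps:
$u{\left(n \right)} = 2 n^{2}$ ($u{\left(n \right)} = 2 n n = 2 n^{2}$)
$f{\left(T,M \right)} = 2 M \left(M + T\right)$ ($f{\left(T,M \right)} = \left(M + T\right) 2 M = 2 M \left(M + T\right)$)
$S{\left(O \right)} = -2 + 6 \sqrt{O}$ ($S{\left(O \right)} = -2 + 2 \left(-3\right) \left(-3 + 2 \cdot 1^{2}\right) \sqrt{O} = -2 + 2 \left(-3\right) \left(-3 + 2 \cdot 1\right) \sqrt{O} = -2 + 2 \left(-3\right) \left(-3 + 2\right) \sqrt{O} = -2 + 2 \left(-3\right) \left(-1\right) \sqrt{O} = -2 + 6 \sqrt{O}$)
$\frac{-475676 - 285066}{-109901 + S{\left(-160 \right)}} = \frac{-475676 - 285066}{-109901 - \left(2 - 6 \sqrt{-160}\right)} = - \frac{760742}{-109901 - \left(2 - 6 \cdot 4 i \sqrt{10}\right)} = - \frac{760742}{-109901 - \left(2 - 24 i \sqrt{10}\right)} = - \frac{760742}{-109903 + 24 i \sqrt{10}}$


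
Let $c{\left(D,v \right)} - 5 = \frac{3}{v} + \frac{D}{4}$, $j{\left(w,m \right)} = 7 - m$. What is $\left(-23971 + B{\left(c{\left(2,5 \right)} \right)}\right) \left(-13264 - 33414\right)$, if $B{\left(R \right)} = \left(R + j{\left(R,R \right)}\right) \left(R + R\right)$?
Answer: $\frac{5574660184}{5} \approx 1.1149 \cdot 10^{9}$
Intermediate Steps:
$c{\left(D,v \right)} = 5 + \frac{3}{v} + \frac{D}{4}$ ($c{\left(D,v \right)} = 5 + \left(\frac{3}{v} + \frac{D}{4}\right) = 5 + \frac{3}{v} + \frac{D}{4}$)
$B{\left(R \right)} = 14 R$ ($B{\left(R \right)} = \left(R - \left(-7 + R\right)\right) \left(R + R\right) = 7 \cdot 2 R = 14 R$)
$\left(-23971 + B{\left(c{\left(2,5 \right)} \right)}\right) \left(-13264 - 33414\right) = \left(-23971 + 14 \left(5 + \frac{3}{5} + \frac{1}{4} \cdot 2\right)\right) \left(-13264 - 33414\right) = \left(-23971 + 14 \left(5 + 3 \cdot \frac{1}{5} + \frac{1}{2}\right)\right) \left(-46678\right) = \left(-23971 + 14 \left(5 + \frac{3}{5} + \frac{1}{2}\right)\right) \left(-46678\right) = \left(-23971 + 14 \cdot \frac{61}{10}\right) \left(-46678\right) = \left(-23971 + \frac{427}{5}\right) \left(-46678\right) = \left(- \frac{119428}{5}\right) \left(-46678\right) = \frac{5574660184}{5}$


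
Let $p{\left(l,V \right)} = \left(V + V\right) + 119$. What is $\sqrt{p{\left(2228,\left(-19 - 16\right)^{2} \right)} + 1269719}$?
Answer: $4 \sqrt{79518} \approx 1128.0$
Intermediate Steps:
$p{\left(l,V \right)} = 119 + 2 V$ ($p{\left(l,V \right)} = 2 V + 119 = 119 + 2 V$)
$\sqrt{p{\left(2228,\left(-19 - 16\right)^{2} \right)} + 1269719} = \sqrt{\left(119 + 2 \left(-19 - 16\right)^{2}\right) + 1269719} = \sqrt{\left(119 + 2 \left(-35\right)^{2}\right) + 1269719} = \sqrt{\left(119 + 2 \cdot 1225\right) + 1269719} = \sqrt{\left(119 + 2450\right) + 1269719} = \sqrt{2569 + 1269719} = \sqrt{1272288} = 4 \sqrt{79518}$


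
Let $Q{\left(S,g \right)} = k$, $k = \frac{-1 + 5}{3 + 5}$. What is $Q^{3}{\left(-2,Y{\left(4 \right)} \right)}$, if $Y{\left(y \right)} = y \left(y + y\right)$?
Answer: $\frac{1}{8} \approx 0.125$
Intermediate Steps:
$k = \frac{1}{2}$ ($k = \frac{4}{8} = 4 \cdot \frac{1}{8} = \frac{1}{2} \approx 0.5$)
$Y{\left(y \right)} = 2 y^{2}$ ($Y{\left(y \right)} = y 2 y = 2 y^{2}$)
$Q{\left(S,g \right)} = \frac{1}{2}$
$Q^{3}{\left(-2,Y{\left(4 \right)} \right)} = \left(\frac{1}{2}\right)^{3} = \frac{1}{8}$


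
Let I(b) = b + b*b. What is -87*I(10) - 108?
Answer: -9678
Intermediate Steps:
I(b) = b + b²
-87*I(10) - 108 = -870*(1 + 10) - 108 = -870*11 - 108 = -87*110 - 108 = -9570 - 108 = -9678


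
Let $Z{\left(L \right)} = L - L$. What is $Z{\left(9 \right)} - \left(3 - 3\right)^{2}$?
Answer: $0$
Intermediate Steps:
$Z{\left(L \right)} = 0$
$Z{\left(9 \right)} - \left(3 - 3\right)^{2} = 0 - \left(3 - 3\right)^{2} = 0 - 0^{2} = 0 - 0 = 0 + 0 = 0$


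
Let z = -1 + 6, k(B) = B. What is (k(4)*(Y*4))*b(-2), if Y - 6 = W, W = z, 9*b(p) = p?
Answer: -352/9 ≈ -39.111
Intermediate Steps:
b(p) = p/9
z = 5
W = 5
Y = 11 (Y = 6 + 5 = 11)
(k(4)*(Y*4))*b(-2) = (4*(11*4))*((⅑)*(-2)) = (4*44)*(-2/9) = 176*(-2/9) = -352/9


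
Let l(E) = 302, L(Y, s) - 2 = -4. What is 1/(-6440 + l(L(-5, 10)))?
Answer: -1/6138 ≈ -0.00016292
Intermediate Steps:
L(Y, s) = -2 (L(Y, s) = 2 - 4 = -2)
1/(-6440 + l(L(-5, 10))) = 1/(-6440 + 302) = 1/(-6138) = -1/6138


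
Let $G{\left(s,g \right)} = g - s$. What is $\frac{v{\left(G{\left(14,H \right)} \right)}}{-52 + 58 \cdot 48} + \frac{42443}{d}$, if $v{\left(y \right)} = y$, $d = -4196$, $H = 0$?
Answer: $- \frac{29003255}{2865868} \approx -10.12$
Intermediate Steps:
$\frac{v{\left(G{\left(14,H \right)} \right)}}{-52 + 58 \cdot 48} + \frac{42443}{d} = \frac{0 - 14}{-52 + 58 \cdot 48} + \frac{42443}{-4196} = \frac{0 - 14}{-52 + 2784} + 42443 \left(- \frac{1}{4196}\right) = - \frac{14}{2732} - \frac{42443}{4196} = \left(-14\right) \frac{1}{2732} - \frac{42443}{4196} = - \frac{7}{1366} - \frac{42443}{4196} = - \frac{29003255}{2865868}$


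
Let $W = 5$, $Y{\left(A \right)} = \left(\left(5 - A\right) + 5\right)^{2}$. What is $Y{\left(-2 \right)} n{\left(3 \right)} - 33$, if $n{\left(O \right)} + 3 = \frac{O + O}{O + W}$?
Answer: $-357$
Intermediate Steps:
$Y{\left(A \right)} = \left(10 - A\right)^{2}$
$n{\left(O \right)} = -3 + \frac{2 O}{5 + O}$ ($n{\left(O \right)} = -3 + \frac{O + O}{O + 5} = -3 + \frac{2 O}{5 + O}$)
$Y{\left(-2 \right)} n{\left(3 \right)} - 33 = \left(-10 - 2\right)^{2} \frac{-15 - 3}{5 + 3} - 33 = \left(-12\right)^{2} \frac{-15 - 3}{8} - 33 = 144 \cdot \frac{1}{8} \left(-18\right) - 33 = 144 \left(- \frac{9}{4}\right) - 33 = -324 - 33 = -357$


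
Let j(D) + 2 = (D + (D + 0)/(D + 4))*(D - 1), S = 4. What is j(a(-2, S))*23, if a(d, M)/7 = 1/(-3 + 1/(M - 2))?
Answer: 30199/75 ≈ 402.65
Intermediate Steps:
a(d, M) = 7/(-3 + 1/(-2 + M)) (a(d, M) = 7/(-3 + 1/(M - 2)) = 7/(-3 + 1/(-2 + M)))
j(D) = -2 + (-1 + D)*(D + D/(4 + D)) (j(D) = -2 + (D + (D + 0)/(D + 4))*(D - 1) = -2 + (D + D/(4 + D))*(-1 + D) = -2 + (-1 + D)*(D + D/(4 + D)))
j(a(-2, S))*23 = ((-8 + (7*(2 - 1*4)/(-7 + 3*4))**3 - 49*(2 - 1*4)/(-7 + 3*4) + 4*(7*(2 - 1*4)/(-7 + 3*4))**2)/(4 + 7*(2 - 1*4)/(-7 + 3*4)))*23 = ((-8 + (7*(2 - 4)/(-7 + 12))**3 - 49*(2 - 4)/(-7 + 12) + 4*(7*(2 - 4)/(-7 + 12))**2)/(4 + 7*(2 - 4)/(-7 + 12)))*23 = ((-8 + (7*(-2)/5)**3 - 49*(-2)/5 + 4*(7*(-2)/5)**2)/(4 + 7*(-2)/5))*23 = ((-8 + (7*(1/5)*(-2))**3 - 49*(-2)/5 + 4*(7*(1/5)*(-2))**2)/(4 + 7*(1/5)*(-2)))*23 = ((-8 + (-14/5)**3 - 7*(-14/5) + 4*(-14/5)**2)/(4 - 14/5))*23 = ((-8 - 2744/125 + 98/5 + 4*(196/25))/(6/5))*23 = (5*(-8 - 2744/125 + 98/5 + 784/25)/6)*23 = ((5/6)*(2626/125))*23 = (1313/75)*23 = 30199/75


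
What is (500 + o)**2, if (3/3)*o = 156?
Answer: 430336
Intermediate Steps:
o = 156
(500 + o)**2 = (500 + 156)**2 = 656**2 = 430336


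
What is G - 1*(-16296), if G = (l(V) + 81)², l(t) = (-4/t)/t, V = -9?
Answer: 149912305/6561 ≈ 22849.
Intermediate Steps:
l(t) = -4/t²
G = 42994249/6561 (G = (-4/(-9)² + 81)² = (-4*1/81 + 81)² = (-4/81 + 81)² = (6557/81)² = 42994249/6561 ≈ 6553.0)
G - 1*(-16296) = 42994249/6561 - 1*(-16296) = 42994249/6561 + 16296 = 149912305/6561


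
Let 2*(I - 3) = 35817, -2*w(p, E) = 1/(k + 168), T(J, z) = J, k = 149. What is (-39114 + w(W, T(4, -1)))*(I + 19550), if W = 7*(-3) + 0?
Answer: -1857961307671/1268 ≈ -1.4653e+9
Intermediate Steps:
W = -21 (W = -21 + 0 = -21)
w(p, E) = -1/634 (w(p, E) = -1/(2*(149 + 168)) = -½/317 = -½*1/317 = -1/634)
I = 35823/2 (I = 3 + (½)*35817 = 3 + 35817/2 = 35823/2 ≈ 17912.)
(-39114 + w(W, T(4, -1)))*(I + 19550) = (-39114 - 1/634)*(35823/2 + 19550) = -24798277/634*74923/2 = -1857961307671/1268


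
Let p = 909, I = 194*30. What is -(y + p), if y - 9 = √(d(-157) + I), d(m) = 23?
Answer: -918 - √5843 ≈ -994.44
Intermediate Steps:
I = 5820
y = 9 + √5843 (y = 9 + √(23 + 5820) = 9 + √5843 ≈ 85.440)
-(y + p) = -((9 + √5843) + 909) = -(918 + √5843) = -918 - √5843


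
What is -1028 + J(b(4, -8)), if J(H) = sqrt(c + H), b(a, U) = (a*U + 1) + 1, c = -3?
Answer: -1028 + I*sqrt(33) ≈ -1028.0 + 5.7446*I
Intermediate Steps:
b(a, U) = 2 + U*a (b(a, U) = (U*a + 1) + 1 = (1 + U*a) + 1 = 2 + U*a)
J(H) = sqrt(-3 + H)
-1028 + J(b(4, -8)) = -1028 + sqrt(-3 + (2 - 8*4)) = -1028 + sqrt(-3 + (2 - 32)) = -1028 + sqrt(-3 - 30) = -1028 + sqrt(-33) = -1028 + I*sqrt(33)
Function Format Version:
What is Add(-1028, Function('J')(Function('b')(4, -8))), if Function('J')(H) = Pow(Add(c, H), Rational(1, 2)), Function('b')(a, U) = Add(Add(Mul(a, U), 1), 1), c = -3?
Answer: Add(-1028, Mul(I, Pow(33, Rational(1, 2)))) ≈ Add(-1028.0, Mul(5.7446, I))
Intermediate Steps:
Function('b')(a, U) = Add(2, Mul(U, a)) (Function('b')(a, U) = Add(Add(Mul(U, a), 1), 1) = Add(Add(1, Mul(U, a)), 1) = Add(2, Mul(U, a)))
Function('J')(H) = Pow(Add(-3, H), Rational(1, 2))
Add(-1028, Function('J')(Function('b')(4, -8))) = Add(-1028, Pow(Add(-3, Add(2, Mul(-8, 4))), Rational(1, 2))) = Add(-1028, Pow(Add(-3, Add(2, -32)), Rational(1, 2))) = Add(-1028, Pow(Add(-3, -30), Rational(1, 2))) = Add(-1028, Pow(-33, Rational(1, 2))) = Add(-1028, Mul(I, Pow(33, Rational(1, 2))))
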